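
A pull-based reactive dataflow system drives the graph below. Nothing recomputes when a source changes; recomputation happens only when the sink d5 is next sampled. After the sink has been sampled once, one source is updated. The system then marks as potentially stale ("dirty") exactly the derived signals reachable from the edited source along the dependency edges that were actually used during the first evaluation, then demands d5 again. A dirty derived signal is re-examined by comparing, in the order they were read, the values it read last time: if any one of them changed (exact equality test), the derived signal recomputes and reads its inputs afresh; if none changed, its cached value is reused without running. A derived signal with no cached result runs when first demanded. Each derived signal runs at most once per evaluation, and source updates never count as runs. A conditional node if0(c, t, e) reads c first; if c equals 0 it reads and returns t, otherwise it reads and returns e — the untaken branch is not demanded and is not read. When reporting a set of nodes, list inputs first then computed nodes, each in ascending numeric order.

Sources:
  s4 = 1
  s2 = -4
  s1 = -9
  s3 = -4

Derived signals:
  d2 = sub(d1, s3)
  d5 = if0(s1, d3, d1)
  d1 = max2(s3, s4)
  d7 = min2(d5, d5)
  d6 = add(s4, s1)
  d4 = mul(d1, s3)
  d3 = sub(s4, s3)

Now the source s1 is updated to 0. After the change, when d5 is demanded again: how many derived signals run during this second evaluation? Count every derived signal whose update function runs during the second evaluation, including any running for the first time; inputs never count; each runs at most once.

Derived signals that run: d3, d5 — 2 in total.
Key observation: a condition flipped, so demand reaches new nodes — d3 runs for the first time.

First evaluation (everything demanded from the output):
  d1 = max2(-4, 1) = 1
  d5 = if0(s1=-9 -> else branch d1) = 1

Propagation after the edit:
  d3: demanded for the first time — runs, produces 5.
  d5: runs — s1 -9->0; result 5.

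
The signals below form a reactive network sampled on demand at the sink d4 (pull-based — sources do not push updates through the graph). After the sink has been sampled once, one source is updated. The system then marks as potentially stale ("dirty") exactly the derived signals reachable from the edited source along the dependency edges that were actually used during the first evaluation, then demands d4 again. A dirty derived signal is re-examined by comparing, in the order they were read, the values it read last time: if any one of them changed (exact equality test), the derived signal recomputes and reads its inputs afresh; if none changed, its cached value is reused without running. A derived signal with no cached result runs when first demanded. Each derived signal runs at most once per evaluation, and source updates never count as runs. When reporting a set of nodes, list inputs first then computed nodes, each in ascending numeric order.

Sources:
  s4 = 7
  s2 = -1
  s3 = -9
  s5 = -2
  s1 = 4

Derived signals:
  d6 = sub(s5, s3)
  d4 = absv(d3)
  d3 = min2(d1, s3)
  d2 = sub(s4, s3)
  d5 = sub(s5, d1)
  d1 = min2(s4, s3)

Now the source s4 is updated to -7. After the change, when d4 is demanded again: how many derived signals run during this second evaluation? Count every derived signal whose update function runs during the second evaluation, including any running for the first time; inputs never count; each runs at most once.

Run set: d1 (1 run).
The important point: d1 recomputes to an identical value, and the output ends up unchanged.

Initial pass — values computed on the first demand:
  d1 = min2(7, -9) = -9
  d3 = min2(-9, -9) = -9
  d4 = absv(-9) = 9

Second demand — change propagation:
  d1: re-runs because s4 7->-7; new result -9 (unchanged).
  d3: re-examined; everything it read last time is the same (d1 unchanged, s3 unchanged) — cache -9 kept, no run.
  d4: re-examined; everything it read last time is the same (d3 unchanged) — cache 9 kept, no run.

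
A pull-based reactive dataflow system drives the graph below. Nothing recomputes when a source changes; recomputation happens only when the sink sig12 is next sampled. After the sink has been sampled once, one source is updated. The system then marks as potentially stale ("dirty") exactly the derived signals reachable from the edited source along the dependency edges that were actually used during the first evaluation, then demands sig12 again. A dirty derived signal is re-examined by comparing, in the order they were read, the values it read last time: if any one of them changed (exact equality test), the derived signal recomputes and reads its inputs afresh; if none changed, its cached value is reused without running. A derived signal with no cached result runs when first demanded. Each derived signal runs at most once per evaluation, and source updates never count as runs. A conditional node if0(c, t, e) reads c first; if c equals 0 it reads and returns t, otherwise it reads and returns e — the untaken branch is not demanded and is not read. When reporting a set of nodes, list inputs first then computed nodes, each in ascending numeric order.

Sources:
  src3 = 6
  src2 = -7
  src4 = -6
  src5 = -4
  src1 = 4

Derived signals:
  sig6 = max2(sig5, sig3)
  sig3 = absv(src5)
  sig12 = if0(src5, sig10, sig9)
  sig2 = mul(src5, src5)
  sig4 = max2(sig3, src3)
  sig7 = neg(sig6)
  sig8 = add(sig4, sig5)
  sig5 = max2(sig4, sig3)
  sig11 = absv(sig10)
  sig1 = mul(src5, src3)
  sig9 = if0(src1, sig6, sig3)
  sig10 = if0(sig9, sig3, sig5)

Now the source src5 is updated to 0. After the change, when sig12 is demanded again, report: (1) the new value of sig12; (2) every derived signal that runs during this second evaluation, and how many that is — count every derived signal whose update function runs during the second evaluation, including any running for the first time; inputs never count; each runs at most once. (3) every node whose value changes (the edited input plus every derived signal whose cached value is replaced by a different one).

First evaluation (everything demanded from the output):
  sig3 = absv(-4) = 4
  sig9 = if0(src1=4 -> else branch sig3) = 4
  sig12 = if0(src5=-4 -> else branch sig9) = 4

Propagation after the edit:
  sig3: runs — src5 -4->0; result 0.
  sig9: runs — sig3 4->0; result 0.
  sig10: demanded for the first time — runs, produces 0.
  sig12: runs — src5 -4->0; sig9 4->0; result 0.

Key observation: a condition flipped, so demand reaches new nodes — sig10 runs for the first time.

New value of sig12: 0.
Derived signals that run: sig3, sig9, sig10, sig12 — 4 in total.
Values that change: src5, sig3, sig9, sig12.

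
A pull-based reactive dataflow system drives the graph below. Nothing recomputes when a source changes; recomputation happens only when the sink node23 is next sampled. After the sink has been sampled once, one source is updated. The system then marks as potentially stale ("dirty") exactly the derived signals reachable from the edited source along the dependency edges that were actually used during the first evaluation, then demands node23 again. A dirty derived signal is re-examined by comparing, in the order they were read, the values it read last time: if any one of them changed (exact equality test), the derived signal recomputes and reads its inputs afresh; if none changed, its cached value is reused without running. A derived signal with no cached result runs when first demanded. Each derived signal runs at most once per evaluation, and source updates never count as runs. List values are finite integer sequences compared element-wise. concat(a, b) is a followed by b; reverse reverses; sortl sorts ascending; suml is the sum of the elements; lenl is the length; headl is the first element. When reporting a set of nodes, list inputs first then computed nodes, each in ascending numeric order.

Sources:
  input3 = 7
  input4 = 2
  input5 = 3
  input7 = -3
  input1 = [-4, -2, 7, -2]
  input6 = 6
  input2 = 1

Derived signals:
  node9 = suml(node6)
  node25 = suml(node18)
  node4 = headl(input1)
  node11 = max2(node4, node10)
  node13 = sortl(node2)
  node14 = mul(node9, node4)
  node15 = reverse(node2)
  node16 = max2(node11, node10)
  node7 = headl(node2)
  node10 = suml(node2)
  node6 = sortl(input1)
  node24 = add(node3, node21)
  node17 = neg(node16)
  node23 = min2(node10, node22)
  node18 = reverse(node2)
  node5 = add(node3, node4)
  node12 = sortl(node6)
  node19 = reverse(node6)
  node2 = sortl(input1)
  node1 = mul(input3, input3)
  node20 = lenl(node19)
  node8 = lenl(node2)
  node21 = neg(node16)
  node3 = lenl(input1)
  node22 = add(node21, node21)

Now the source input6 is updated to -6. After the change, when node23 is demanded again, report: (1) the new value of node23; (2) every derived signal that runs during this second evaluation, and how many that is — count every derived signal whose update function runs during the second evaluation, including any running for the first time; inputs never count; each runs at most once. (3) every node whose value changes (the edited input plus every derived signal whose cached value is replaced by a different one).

First evaluation (everything demanded from the output):
  node2 = sortl([-4, -2, 7, -2]) = [-4, -2, -2, 7]
  node4 = headl([-4, -2, 7, -2]) = -4
  node10 = suml([-4, -2, -2, 7]) = -1
  node11 = max2(-4, -1) = -1
  node16 = max2(-1, -1) = -1
  node21 = neg(-1) = 1
  node22 = add(1, 1) = 2
  node23 = min2(-1, 2) = -1

Propagation after the edit:
  input6 feeds no computation that the output demands — nothing is marked dirty and nothing runs.

Key observation: input6 is never demanded by the output, so the edit triggers no recomputation at all.

New value of node23: -1.
Derived signals that run: none — 0 in total.
Values that change: input6.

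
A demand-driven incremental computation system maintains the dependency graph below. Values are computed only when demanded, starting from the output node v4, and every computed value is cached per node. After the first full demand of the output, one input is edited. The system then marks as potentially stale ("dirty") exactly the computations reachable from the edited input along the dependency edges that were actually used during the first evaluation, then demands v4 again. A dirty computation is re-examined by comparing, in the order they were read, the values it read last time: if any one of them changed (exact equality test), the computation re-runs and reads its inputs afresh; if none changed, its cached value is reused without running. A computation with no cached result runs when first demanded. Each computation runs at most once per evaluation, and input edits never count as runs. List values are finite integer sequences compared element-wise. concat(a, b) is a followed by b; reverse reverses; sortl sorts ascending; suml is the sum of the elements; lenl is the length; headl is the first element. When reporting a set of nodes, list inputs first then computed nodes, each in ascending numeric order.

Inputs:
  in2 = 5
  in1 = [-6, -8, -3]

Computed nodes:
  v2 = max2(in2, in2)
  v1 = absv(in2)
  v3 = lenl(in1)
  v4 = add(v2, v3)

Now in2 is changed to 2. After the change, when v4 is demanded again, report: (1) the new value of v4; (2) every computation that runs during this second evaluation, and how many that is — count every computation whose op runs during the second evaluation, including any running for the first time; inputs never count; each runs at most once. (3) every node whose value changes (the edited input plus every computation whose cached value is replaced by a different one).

First evaluation (everything demanded from the output):
  v2 = max2(5, 5) = 5
  v3 = lenl([-6, -8, -3]) = 3
  v4 = add(5, 3) = 8

Propagation after the edit:
  v2: runs — in2 5->2; in2 5->2; result 2.
  v4: runs — v2 5->2; result 5.

New value of v4: 5.
Computations that run: v2, v4 — 2 in total.
Values that change: in2, v2, v4.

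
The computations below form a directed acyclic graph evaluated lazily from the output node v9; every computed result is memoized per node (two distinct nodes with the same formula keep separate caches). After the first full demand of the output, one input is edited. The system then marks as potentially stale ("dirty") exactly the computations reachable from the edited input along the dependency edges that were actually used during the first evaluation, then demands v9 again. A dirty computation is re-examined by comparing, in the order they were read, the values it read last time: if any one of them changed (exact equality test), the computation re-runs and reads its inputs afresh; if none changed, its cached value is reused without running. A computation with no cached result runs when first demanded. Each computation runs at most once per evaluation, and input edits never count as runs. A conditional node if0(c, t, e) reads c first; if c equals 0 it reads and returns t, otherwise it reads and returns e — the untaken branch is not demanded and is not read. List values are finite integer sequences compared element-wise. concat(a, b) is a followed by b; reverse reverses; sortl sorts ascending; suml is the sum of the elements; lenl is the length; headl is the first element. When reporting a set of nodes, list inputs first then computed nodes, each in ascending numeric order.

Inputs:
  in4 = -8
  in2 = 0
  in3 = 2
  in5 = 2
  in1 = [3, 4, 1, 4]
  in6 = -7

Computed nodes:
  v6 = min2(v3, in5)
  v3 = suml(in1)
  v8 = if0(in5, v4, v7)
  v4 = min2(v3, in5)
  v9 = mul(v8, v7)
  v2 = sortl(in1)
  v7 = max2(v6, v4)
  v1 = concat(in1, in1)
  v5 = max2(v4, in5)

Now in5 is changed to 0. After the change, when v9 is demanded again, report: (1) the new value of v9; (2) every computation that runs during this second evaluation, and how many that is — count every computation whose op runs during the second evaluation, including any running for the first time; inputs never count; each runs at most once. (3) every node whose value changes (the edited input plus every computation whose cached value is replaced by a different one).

Demanding v9 again yields 0.
5 computations run: v4, v6, v7, v8, v9.
The nodes whose values change: in5, v4, v6, v7, v8, v9.

First demand of the output computes:
  v3 = suml([3, 4, 1, 4]) = 12
  v4 = min2(12, 2) = 2
  v6 = min2(12, 2) = 2
  v7 = max2(2, 2) = 2
  v8 = if0(in5=2 -> else branch v7) = 2
  v9 = mul(2, 2) = 4

After the edit, cleaning proceeds:
  v4: a read changed (in5 2->0) — executes, giving 0.
  v6: a read changed (in5 2->0) — executes, giving 0.
  v7: a read changed (v6 2->0; v4 2->0) — executes, giving 0.
  v8: a read changed (in5 2->0; v7 2->0) — executes, giving 0.
  v9: a read changed (v8 2->0; v7 2->0) — executes, giving 0.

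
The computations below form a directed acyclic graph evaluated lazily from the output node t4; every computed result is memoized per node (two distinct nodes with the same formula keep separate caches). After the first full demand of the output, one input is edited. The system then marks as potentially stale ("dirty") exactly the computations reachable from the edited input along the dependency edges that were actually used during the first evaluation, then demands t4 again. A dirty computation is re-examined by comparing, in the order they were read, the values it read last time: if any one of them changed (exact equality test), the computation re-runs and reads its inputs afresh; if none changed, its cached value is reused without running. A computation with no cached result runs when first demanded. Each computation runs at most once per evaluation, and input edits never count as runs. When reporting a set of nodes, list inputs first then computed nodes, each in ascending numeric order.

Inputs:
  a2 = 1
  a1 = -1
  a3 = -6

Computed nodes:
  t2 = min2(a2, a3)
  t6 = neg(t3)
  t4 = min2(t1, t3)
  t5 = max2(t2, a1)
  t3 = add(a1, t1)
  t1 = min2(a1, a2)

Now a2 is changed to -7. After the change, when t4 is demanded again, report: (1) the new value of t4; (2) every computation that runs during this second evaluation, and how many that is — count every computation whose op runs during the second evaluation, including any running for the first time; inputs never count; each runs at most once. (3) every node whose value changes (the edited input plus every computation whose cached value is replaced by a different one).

First demand of the output computes:
  t1 = min2(-1, 1) = -1
  t3 = add(-1, -1) = -2
  t4 = min2(-1, -2) = -2

After the edit, cleaning proceeds:
  t1: a read changed (a2 1->-7) — executes, giving -7.
  t3: a read changed (t1 -1->-7) — executes, giving -8.
  t4: a read changed (t1 -1->-7; t3 -2->-8) — executes, giving -8.

Demanding t4 again yields -8.
3 computations run: t1, t3, t4.
The nodes whose values change: a2, t1, t3, t4.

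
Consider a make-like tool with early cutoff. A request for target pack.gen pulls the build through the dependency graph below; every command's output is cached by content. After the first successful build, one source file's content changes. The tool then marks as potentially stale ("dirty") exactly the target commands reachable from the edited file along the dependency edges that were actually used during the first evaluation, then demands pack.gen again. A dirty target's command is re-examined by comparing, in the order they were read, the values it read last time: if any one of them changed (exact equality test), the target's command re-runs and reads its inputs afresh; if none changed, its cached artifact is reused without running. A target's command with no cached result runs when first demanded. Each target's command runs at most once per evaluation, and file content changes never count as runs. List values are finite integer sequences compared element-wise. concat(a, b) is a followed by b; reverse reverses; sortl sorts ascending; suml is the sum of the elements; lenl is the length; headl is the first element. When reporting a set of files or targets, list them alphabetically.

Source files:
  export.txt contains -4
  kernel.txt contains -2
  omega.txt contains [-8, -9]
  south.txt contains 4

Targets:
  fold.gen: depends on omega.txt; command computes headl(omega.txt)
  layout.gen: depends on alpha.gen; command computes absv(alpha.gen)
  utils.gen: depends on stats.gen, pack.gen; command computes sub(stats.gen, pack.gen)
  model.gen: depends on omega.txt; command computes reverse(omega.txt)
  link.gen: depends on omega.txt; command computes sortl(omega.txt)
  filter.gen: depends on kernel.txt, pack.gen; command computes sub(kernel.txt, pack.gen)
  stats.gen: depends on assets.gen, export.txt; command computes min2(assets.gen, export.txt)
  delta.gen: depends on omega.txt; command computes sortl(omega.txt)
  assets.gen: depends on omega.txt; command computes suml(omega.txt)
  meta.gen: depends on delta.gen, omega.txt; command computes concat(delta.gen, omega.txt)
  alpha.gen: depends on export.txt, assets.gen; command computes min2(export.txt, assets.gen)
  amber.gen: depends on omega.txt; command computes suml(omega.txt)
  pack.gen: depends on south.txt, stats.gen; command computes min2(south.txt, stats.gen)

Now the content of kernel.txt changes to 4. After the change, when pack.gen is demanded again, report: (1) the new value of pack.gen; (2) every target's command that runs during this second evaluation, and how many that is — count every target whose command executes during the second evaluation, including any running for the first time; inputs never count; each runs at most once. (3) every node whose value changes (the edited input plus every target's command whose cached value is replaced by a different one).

First demand of the output computes:
  assets.gen = suml([-8, -9]) = -17
  stats.gen = min2(-17, -4) = -17
  pack.gen = min2(4, -17) = -17

After the edit, cleaning proceeds:
  kernel.txt only reaches undemanded nodes; the second demand re-runs nothing.

Note the shortcut — kernel.txt feeds only undemanded nodes, so no recomputation happens.

Demanding pack.gen again yields -17.
0 target commands run: none.
The nodes whose values change: kernel.txt.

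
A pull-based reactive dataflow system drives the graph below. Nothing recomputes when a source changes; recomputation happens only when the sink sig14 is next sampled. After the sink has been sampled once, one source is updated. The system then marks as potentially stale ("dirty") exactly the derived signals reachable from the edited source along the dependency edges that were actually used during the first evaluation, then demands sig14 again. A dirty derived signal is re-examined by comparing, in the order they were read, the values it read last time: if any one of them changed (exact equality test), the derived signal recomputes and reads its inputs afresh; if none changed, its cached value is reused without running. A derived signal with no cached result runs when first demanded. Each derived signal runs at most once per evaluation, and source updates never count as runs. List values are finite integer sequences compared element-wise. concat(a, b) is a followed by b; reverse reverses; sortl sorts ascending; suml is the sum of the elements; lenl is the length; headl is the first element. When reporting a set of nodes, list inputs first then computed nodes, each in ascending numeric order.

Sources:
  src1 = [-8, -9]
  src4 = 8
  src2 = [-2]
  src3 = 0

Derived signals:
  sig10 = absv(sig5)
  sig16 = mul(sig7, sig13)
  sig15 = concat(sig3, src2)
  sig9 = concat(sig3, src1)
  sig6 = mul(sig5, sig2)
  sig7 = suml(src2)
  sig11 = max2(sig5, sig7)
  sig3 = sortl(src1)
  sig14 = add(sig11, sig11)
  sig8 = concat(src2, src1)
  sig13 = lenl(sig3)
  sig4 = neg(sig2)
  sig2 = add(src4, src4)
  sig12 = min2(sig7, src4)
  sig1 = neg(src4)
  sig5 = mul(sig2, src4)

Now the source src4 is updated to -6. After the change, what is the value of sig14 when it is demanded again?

New value of sig14: 144.

First evaluation (everything demanded from the output):
  sig2 = add(8, 8) = 16
  sig5 = mul(16, 8) = 128
  sig7 = suml([-2]) = -2
  sig11 = max2(128, -2) = 128
  sig14 = add(128, 128) = 256

Propagation after the edit:
  sig2: runs — src4 8->-6; src4 8->-6; result -12.
  sig5: runs — sig2 16->-12; src4 8->-6; result 72.
  sig11: runs — sig5 128->72; result 72.
  sig14: runs — sig11 128->72; sig11 128->72; result 144.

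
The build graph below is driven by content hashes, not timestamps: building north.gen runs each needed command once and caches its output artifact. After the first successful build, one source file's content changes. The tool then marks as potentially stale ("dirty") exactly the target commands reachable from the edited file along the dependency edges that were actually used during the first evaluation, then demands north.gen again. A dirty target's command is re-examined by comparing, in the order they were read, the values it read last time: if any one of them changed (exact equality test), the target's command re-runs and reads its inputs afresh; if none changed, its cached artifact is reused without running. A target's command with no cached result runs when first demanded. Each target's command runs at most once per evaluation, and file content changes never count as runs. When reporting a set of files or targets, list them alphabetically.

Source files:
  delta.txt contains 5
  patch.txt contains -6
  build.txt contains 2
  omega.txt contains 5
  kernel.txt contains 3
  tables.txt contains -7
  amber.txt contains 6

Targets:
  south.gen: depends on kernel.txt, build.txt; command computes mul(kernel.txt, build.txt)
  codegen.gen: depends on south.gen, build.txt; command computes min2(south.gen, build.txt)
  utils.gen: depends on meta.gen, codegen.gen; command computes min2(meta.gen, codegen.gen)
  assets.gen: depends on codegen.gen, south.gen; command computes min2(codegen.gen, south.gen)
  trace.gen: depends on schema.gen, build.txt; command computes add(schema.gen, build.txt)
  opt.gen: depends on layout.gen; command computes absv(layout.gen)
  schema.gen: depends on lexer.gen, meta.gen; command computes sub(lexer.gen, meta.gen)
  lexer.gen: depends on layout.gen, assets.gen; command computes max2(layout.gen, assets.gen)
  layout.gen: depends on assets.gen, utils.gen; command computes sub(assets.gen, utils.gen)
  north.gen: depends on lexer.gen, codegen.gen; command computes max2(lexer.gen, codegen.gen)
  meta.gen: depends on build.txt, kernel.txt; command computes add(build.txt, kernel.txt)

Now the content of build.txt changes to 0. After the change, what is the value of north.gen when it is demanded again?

north.gen now evaluates to 0.

Initial pass — values computed on the first demand:
  meta.gen = add(2, 3) = 5
  south.gen = mul(3, 2) = 6
  codegen.gen = min2(6, 2) = 2
  assets.gen = min2(2, 6) = 2
  utils.gen = min2(5, 2) = 2
  layout.gen = sub(2, 2) = 0
  lexer.gen = max2(0, 2) = 2
  north.gen = max2(2, 2) = 2

Second demand — change propagation:
  meta.gen: re-runs because build.txt 2->0; new result 3.
  south.gen: re-runs because build.txt 2->0; new result 0.
  codegen.gen: re-runs because south.gen 6->0; build.txt 2->0; new result 0.
  assets.gen: re-runs because codegen.gen 2->0; south.gen 6->0; new result 0.
  utils.gen: re-runs because meta.gen 5->3; codegen.gen 2->0; new result 0.
  layout.gen: re-runs because assets.gen 2->0; utils.gen 2->0; new result 0 (unchanged).
  lexer.gen: re-runs because assets.gen 2->0; new result 0.
  north.gen: re-runs because lexer.gen 2->0; codegen.gen 2->0; new result 0.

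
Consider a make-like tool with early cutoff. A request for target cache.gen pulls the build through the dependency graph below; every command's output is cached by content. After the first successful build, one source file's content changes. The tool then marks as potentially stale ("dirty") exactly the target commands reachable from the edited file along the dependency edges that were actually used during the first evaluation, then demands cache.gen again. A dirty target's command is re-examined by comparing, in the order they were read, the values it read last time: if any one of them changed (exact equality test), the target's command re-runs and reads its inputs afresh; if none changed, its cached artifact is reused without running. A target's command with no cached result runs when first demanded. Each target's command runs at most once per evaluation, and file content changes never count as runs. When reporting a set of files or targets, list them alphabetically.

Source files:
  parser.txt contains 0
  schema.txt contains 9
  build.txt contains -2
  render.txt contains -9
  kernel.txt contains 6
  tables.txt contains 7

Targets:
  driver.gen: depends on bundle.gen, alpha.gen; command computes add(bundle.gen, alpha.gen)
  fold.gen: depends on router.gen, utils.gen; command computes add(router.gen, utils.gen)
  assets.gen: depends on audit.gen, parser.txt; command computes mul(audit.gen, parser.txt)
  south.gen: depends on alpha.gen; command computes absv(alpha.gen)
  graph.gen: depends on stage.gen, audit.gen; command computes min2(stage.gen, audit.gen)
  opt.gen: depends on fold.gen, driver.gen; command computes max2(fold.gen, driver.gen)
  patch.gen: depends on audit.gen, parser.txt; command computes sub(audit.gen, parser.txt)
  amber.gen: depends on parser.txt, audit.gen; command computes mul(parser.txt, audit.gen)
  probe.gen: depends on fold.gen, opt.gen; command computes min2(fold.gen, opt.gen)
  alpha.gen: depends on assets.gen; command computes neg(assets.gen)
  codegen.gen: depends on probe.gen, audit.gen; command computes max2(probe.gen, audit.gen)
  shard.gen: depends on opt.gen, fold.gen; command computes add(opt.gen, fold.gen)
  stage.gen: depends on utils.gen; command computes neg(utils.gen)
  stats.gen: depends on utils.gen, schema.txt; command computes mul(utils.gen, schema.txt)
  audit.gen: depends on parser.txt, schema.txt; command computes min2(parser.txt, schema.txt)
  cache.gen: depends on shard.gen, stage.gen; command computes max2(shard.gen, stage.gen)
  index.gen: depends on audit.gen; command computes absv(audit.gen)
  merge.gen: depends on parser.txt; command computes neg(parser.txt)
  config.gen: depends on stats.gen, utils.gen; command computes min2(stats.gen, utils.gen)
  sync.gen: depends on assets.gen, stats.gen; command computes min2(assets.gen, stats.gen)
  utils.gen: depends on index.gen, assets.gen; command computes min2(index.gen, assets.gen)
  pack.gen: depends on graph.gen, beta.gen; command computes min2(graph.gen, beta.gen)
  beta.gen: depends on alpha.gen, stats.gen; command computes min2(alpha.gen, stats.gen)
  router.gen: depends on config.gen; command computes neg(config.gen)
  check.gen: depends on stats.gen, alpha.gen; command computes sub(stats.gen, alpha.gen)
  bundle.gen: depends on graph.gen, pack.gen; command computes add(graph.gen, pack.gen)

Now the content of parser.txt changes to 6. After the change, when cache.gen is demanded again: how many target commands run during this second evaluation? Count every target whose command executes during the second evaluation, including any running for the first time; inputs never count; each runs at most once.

17 target commands run: alpha.gen, assets.gen, audit.gen, beta.gen, bundle.gen, cache.gen, config.gen, driver.gen, fold.gen, graph.gen, index.gen, opt.gen, pack.gen, router.gen, stage.gen, stats.gen, utils.gen.
Note where the cutoff bites: shard.gen is checked, finds nothing changed, and keeps its cache.

First demand of the output computes:
  audit.gen = min2(0, 9) = 0
  assets.gen = mul(0, 0) = 0
  alpha.gen = neg(0) = 0
  index.gen = absv(0) = 0
  utils.gen = min2(0, 0) = 0
  stage.gen = neg(0) = 0
  graph.gen = min2(0, 0) = 0
  stats.gen = mul(0, 9) = 0
  beta.gen = min2(0, 0) = 0
  config.gen = min2(0, 0) = 0
  pack.gen = min2(0, 0) = 0
  bundle.gen = add(0, 0) = 0
  driver.gen = add(0, 0) = 0
  router.gen = neg(0) = 0
  fold.gen = add(0, 0) = 0
  opt.gen = max2(0, 0) = 0
  shard.gen = add(0, 0) = 0
  cache.gen = max2(0, 0) = 0

After the edit, cleaning proceeds:
  audit.gen: a read changed (parser.txt 0->6) — executes, giving 6.
  assets.gen: a read changed (audit.gen 0->6; parser.txt 0->6) — executes, giving 36.
  alpha.gen: a read changed (assets.gen 0->36) — executes, giving -36.
  index.gen: a read changed (audit.gen 0->6) — executes, giving 6.
  utils.gen: a read changed (index.gen 0->6; assets.gen 0->36) — executes, giving 6.
  stage.gen: a read changed (utils.gen 0->6) — executes, giving -6.
  graph.gen: a read changed (stage.gen 0->-6; audit.gen 0->6) — executes, giving -6.
  stats.gen: a read changed (utils.gen 0->6) — executes, giving 54.
  beta.gen: a read changed (alpha.gen 0->-36; stats.gen 0->54) — executes, giving -36.
  config.gen: a read changed (stats.gen 0->54; utils.gen 0->6) — executes, giving 6.
  pack.gen: a read changed (graph.gen 0->-6; beta.gen 0->-36) — executes, giving -36.
  bundle.gen: a read changed (graph.gen 0->-6; pack.gen 0->-36) — executes, giving -42.
  driver.gen: a read changed (bundle.gen 0->-42; alpha.gen 0->-36) — executes, giving -78.
  router.gen: a read changed (config.gen 0->6) — executes, giving -6.
  fold.gen: a read changed (router.gen 0->-6; utils.gen 0->6) — executes, giving 0 — identical to its old value.
  opt.gen: a read changed (driver.gen 0->-78) — executes, giving 0 — identical to its old value.
  shard.gen: dirty, but its reads are unchanged (opt.gen unchanged, fold.gen unchanged); cached 0 stands.
  cache.gen: a read changed (stage.gen 0->-6) — executes, giving 0 — identical to its old value.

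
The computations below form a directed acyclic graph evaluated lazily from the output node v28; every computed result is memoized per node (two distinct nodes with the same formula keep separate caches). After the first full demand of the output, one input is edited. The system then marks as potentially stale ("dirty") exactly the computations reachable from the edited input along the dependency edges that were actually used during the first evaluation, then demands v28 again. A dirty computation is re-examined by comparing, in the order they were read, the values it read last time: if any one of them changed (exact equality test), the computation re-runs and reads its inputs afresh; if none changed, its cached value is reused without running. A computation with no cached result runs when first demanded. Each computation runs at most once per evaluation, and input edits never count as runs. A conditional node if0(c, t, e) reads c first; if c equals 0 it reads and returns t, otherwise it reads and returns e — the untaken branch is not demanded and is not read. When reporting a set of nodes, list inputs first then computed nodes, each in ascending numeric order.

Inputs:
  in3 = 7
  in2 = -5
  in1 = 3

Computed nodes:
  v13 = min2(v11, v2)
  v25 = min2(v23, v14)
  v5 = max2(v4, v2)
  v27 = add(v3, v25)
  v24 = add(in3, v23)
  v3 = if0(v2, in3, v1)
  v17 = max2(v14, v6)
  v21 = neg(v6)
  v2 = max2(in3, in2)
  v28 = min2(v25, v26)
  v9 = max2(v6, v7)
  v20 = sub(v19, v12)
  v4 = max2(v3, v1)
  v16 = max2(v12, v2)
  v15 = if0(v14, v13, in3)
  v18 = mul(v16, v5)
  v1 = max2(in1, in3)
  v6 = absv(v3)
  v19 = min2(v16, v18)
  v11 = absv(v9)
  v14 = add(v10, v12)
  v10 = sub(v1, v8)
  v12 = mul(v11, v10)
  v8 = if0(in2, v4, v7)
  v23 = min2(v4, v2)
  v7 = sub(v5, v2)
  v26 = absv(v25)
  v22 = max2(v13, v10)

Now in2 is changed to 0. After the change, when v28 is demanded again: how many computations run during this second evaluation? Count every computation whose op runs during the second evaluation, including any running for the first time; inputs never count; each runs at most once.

8 computations run: v2, v8, v10, v12, v14, v25, v26, v28.
Note where the cutoff bites: v3 is checked, finds nothing changed, and keeps its cache.

First demand of the output computes:
  v1 = max2(3, 7) = 7
  v2 = max2(7, -5) = 7
  v3 = if0(v2=7 -> else branch v1) = 7
  v4 = max2(7, 7) = 7
  v5 = max2(7, 7) = 7
  v6 = absv(7) = 7
  v7 = sub(7, 7) = 0
  v8 = if0(in2=-5 -> else branch v7) = 0
  v9 = max2(7, 0) = 7
  v10 = sub(7, 0) = 7
  v11 = absv(7) = 7
  v12 = mul(7, 7) = 49
  v14 = add(7, 49) = 56
  v23 = min2(7, 7) = 7
  v25 = min2(7, 56) = 7
  v26 = absv(7) = 7
  v28 = min2(7, 7) = 7

After the edit, cleaning proceeds:
  v2: a read changed (in2 -5->0) — executes, giving 7 — identical to its old value.
  v3: dirty, but its reads are unchanged (v2 unchanged, v1 unchanged); cached 7 stands.
  v4: dirty, but its reads are unchanged (v3 unchanged, v1 unchanged); cached 7 stands.
  v5: dirty, but its reads are unchanged (v4 unchanged, v2 unchanged); cached 7 stands.
  v6: dirty, but its reads are unchanged (v3 unchanged); cached 7 stands.
  v7: dirty, but its reads are unchanged (v5 unchanged, v2 unchanged); cached 0 stands.
  v8: a read changed (in2 -5->0) — executes, giving 7.
  v9: dirty, but its reads are unchanged (v6 unchanged, v7 unchanged); cached 7 stands.
  v10: a read changed (v8 0->7) — executes, giving 0.
  v11: dirty, but its reads are unchanged (v9 unchanged); cached 7 stands.
  v12: a read changed (v10 7->0) — executes, giving 0.
  v14: a read changed (v10 7->0; v12 49->0) — executes, giving 0.
  v23: dirty, but its reads are unchanged (v4 unchanged, v2 unchanged); cached 7 stands.
  v25: a read changed (v14 56->0) — executes, giving 0.
  v26: a read changed (v25 7->0) — executes, giving 0.
  v28: a read changed (v25 7->0; v26 7->0) — executes, giving 0.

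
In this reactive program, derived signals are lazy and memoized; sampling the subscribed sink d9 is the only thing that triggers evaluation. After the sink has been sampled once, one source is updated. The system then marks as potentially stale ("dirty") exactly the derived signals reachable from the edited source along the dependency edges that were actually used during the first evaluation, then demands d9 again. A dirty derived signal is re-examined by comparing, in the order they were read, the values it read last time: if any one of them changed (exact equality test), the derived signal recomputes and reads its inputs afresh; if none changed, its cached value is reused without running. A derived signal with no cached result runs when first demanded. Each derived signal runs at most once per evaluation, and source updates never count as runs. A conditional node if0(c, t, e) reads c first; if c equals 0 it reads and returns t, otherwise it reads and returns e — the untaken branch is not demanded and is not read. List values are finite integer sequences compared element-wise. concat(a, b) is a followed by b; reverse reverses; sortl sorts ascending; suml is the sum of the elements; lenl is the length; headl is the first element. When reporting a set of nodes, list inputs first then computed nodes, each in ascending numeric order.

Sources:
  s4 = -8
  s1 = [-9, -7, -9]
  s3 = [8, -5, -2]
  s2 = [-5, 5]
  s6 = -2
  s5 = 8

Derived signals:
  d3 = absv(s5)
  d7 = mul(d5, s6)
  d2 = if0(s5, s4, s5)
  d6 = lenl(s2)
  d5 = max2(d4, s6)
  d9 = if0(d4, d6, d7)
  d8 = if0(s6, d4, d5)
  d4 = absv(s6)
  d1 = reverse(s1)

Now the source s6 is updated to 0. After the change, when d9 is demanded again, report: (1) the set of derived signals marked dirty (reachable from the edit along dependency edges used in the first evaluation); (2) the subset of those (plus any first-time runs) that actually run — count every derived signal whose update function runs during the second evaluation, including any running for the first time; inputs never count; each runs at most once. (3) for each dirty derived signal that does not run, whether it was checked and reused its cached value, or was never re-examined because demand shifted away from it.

The edit dirties: d4, d5, d7, d9.
3 derived signals run: d4, d6, d9.
Unvisited dirty nodes (no longer demanded): d5, d7.
Note the branch switch — demand abandons d5, d7, which are never re-examined.

First demand of the output computes:
  d4 = absv(-2) = 2
  d5 = max2(2, -2) = 2
  d7 = mul(2, -2) = -4
  d9 = if0(d4=2 -> else branch d7) = -4

After the edit, cleaning proceeds:
  d4: a read changed (s6 -2->0) — executes, giving 0.
  d5: stays stale; no demand reaches it after the flip.
  d6: had never run; runs now, result 2.
  d7: stays stale; no demand reaches it after the flip.
  d9: a read changed (d4 2->0) — executes, giving 2.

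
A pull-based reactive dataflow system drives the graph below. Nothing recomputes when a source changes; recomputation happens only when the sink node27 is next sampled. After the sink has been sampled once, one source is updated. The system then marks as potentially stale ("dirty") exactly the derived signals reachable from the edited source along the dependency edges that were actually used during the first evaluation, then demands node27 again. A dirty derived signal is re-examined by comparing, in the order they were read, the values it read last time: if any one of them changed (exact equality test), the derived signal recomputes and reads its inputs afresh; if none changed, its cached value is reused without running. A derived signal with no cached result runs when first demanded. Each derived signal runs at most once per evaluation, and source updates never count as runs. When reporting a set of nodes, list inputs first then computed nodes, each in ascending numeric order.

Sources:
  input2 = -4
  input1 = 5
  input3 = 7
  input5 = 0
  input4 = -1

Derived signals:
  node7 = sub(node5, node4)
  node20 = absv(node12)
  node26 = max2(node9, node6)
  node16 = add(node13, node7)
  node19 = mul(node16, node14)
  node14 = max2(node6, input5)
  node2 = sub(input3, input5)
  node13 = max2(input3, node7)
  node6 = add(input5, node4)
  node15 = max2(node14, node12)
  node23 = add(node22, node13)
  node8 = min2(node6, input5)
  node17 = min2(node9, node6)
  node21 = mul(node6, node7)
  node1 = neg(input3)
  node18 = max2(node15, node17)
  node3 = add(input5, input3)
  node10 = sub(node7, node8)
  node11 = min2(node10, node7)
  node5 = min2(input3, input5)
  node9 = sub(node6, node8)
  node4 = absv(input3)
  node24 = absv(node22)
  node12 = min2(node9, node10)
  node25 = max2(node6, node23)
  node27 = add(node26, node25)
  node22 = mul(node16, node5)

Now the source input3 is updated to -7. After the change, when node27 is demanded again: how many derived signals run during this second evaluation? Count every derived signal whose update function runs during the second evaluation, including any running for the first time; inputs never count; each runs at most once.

First evaluation (everything demanded from the output):
  node4 = absv(7) = 7
  node5 = min2(7, 0) = 0
  node6 = add(0, 7) = 7
  node7 = sub(0, 7) = -7
  node8 = min2(7, 0) = 0
  node9 = sub(7, 0) = 7
  node13 = max2(7, -7) = 7
  node16 = add(7, -7) = 0
  node22 = mul(0, 0) = 0
  node23 = add(0, 7) = 7
  node25 = max2(7, 7) = 7
  node26 = max2(7, 7) = 7
  node27 = add(7, 7) = 14

Propagation after the edit:
  node4: runs — input3 7->-7; result 7 (same value as before).
  node5: runs — input3 7->-7; result -7.
  node6: checked — values it read are unchanged (input5 unchanged, node4 unchanged); reused cached 7 without running.
  node7: runs — node5 0->-7; result -14.
  node8: checked — values it read are unchanged (node6 unchanged, input5 unchanged); reused cached 0 without running.
  node9: checked — values it read are unchanged (node6 unchanged, node8 unchanged); reused cached 7 without running.
  node13: runs — input3 7->-7; node7 -7->-14; result -7.
  node16: runs — node13 7->-7; node7 -7->-14; result -21.
  node22: runs — node16 0->-21; node5 0->-7; result 147.
  node23: runs — node22 0->147; node13 7->-7; result 140.
  node25: runs — node23 7->140; result 140.
  node26: checked — values it read are unchanged (node9 unchanged, node6 unchanged); reused cached 7 without running.
  node27: runs — node25 7->140; result 147.

Key observation: the cutoff stops propagation at node6 — its inputs' values are unchanged, so it reuses its cache.

Derived signals that run: node4, node5, node7, node13, node16, node22, node23, node25, node27 — 9 in total.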